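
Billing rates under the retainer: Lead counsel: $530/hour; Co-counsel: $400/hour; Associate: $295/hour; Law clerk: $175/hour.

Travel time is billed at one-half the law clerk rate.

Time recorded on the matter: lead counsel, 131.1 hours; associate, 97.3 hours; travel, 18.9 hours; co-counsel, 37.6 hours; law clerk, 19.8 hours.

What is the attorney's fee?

Lead counsel: 131.1 × $530 = $69,483.00
Co-counsel: 37.6 × $400 = $15,040.00
Associate: 97.3 × $295 = $28,703.50
Law clerk: 19.8 × $175 = $3,465.00
Subtotal: $69,483.00 + $15,040.00 + $28,703.50 + $3,465.00 = $116,691.50
Travel: 18.9 × ($175 ÷ 2) = 18.9 × $87.50 = $1,653.75
Total: $116,691.50 + $1,653.75 = $118,345.25

$118,345.25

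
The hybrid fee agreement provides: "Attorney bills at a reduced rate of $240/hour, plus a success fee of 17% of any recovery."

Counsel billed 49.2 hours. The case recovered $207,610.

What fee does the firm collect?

$47,101.70

Hourly: 49.2 × $240 = $11,808.00
Success fee: 17% of $207,610 = $35,293.70
Total: $11,808.00 + $35,293.70 = $47,101.70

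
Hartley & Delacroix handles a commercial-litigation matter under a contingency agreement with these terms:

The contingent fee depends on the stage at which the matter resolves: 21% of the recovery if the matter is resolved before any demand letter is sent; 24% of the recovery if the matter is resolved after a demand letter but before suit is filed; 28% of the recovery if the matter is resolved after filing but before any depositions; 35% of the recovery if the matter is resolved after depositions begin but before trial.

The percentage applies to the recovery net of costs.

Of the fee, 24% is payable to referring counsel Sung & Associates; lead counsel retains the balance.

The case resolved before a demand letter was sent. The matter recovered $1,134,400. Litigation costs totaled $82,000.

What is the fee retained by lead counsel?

$167,963.04

Fee base (net of costs): $1,134,400 − $82,000 = $1,052,400
The matter resolved before a demand letter was sent, so the 21% rate applies.
$1,052,400 × 21% = $221,004.00
Referral share: 24% of $221,004.00 = $53,040.96; lead counsel retains $221,004.00 − $53,040.96 = $167,963.04.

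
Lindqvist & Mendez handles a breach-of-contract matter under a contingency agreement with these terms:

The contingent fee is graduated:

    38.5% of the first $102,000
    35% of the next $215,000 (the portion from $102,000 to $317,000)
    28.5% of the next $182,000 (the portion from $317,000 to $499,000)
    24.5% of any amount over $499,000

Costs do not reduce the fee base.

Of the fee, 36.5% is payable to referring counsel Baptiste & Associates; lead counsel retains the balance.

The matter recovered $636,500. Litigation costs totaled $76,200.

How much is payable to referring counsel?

$73,028.29

Fee base is the gross recovery, $636,500; costs are reimbursed separately.
First $102,000 at 38.5% = $39,270.00
Next $215,000 at 35% = $75,250.00
Next $182,000 at 28.5% = $51,870.00
Remaining $137,500 at 24.5% = $33,687.50
Fee: $39,270.00 + $75,250.00 + $51,870.00 + $33,687.50 = $200,077.50
Referral share: 36.5% of $200,077.50 = $73,028.29; lead counsel retains $200,077.50 − $73,028.29 = $127,049.21.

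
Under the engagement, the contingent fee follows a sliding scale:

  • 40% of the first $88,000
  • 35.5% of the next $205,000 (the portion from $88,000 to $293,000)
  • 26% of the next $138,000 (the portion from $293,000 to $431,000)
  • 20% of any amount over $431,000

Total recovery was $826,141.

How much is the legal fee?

First $88,000 at 40% = $35,200.00
Next $205,000 at 35.5% = $72,775.00
Next $138,000 at 26% = $35,880.00
Remaining $395,141 at 20% = $79,028.20
Fee: $35,200.00 + $72,775.00 + $35,880.00 + $79,028.20 = $222,883.20

$222,883.20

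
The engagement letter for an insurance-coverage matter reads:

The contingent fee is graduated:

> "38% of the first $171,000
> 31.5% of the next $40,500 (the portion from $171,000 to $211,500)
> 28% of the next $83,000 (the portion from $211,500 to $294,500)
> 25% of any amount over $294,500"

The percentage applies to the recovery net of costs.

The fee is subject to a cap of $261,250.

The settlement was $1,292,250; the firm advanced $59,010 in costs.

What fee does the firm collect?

Fee base (net of costs): $1,292,250 − $59,010 = $1,233,240
First $171,000 at 38% = $64,980.00
Next $40,500 at 31.5% = $12,757.50
Next $83,000 at 28% = $23,240.00
Remaining $938,740 at 25% = $234,685.00
Fee: $64,980.00 + $12,757.50 + $23,240.00 + $234,685.00 = $335,662.50
$335,662.50 exceeds the $261,250 cap, so the fee is capped at $261,250.00.

$261,250.00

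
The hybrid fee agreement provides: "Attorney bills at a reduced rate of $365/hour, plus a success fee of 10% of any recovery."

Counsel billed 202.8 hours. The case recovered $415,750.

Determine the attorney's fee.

$115,597.00

Hourly: 202.8 × $365 = $74,022.00
Success fee: 10% of $415,750 = $41,575.00
Total: $74,022.00 + $41,575.00 = $115,597.00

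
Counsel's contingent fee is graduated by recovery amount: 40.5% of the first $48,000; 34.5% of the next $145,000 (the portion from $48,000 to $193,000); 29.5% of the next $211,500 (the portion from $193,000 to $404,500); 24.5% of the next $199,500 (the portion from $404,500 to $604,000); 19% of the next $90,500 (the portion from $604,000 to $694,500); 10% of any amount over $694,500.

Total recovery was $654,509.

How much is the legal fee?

First $48,000 at 40.5% = $19,440.00
Next $145,000 at 34.5% = $50,025.00
Next $211,500 at 29.5% = $62,392.50
Next $199,500 at 24.5% = $48,877.50
Remaining $50,509 at 19% = $9,596.71
Fee: $19,440.00 + $50,025.00 + $62,392.50 + $48,877.50 + $9,596.71 = $190,331.71

$190,331.71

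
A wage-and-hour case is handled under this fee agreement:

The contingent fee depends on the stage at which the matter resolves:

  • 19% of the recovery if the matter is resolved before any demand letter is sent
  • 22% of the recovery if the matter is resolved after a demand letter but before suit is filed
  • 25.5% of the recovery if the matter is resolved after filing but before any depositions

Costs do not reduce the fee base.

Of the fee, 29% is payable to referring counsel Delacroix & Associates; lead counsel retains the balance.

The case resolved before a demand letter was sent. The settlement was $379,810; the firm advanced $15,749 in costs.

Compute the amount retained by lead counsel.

Fee base is the gross recovery, $379,810; costs are reimbursed separately.
The matter resolved before a demand letter was sent, so the 19% rate applies.
$379,810 × 19% = $72,163.90
Referral share: 29% of $72,163.90 = $20,927.53; lead counsel retains $72,163.90 − $20,927.53 = $51,236.37.

$51,236.37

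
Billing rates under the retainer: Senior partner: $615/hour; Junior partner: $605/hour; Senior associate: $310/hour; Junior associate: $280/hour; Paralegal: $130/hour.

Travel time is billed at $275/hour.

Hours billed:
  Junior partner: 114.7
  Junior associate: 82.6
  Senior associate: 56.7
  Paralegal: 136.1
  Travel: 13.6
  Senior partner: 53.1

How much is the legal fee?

Senior partner: 53.1 × $615 = $32,656.50
Junior partner: 114.7 × $605 = $69,393.50
Senior associate: 56.7 × $310 = $17,577.00
Junior associate: 82.6 × $280 = $23,128.00
Paralegal: 136.1 × $130 = $17,693.00
Subtotal: $32,656.50 + $69,393.50 + $17,577.00 + $23,128.00 + $17,693.00 = $160,448.00
Travel: 13.6 × $275 = $3,740.00
Total: $160,448.00 + $3,740.00 = $164,188.00

$164,188.00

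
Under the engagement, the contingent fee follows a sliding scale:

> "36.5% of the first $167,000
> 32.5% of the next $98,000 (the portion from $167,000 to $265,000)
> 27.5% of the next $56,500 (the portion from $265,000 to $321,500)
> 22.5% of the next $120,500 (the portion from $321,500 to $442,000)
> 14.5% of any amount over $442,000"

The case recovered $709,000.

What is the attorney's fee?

$174,170.00

First $167,000 at 36.5% = $60,955.00
Next $98,000 at 32.5% = $31,850.00
Next $56,500 at 27.5% = $15,537.50
Next $120,500 at 22.5% = $27,112.50
Remaining $267,000 at 14.5% = $38,715.00
Fee: $60,955.00 + $31,850.00 + $15,537.50 + $27,112.50 + $38,715.00 = $174,170.00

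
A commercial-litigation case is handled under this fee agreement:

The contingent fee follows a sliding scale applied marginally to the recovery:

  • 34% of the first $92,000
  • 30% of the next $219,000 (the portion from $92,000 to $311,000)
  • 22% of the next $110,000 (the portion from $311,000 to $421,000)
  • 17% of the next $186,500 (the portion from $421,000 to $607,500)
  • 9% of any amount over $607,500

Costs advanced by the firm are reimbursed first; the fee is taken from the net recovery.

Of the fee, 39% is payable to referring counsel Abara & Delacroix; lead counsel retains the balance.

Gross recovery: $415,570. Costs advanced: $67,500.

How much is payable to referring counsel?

Fee base (net of costs): $415,570 − $67,500 = $348,070
First $92,000 at 34% = $31,280.00
Next $219,000 at 30% = $65,700.00
Remaining $37,070 at 22% = $8,155.40
Fee: $31,280.00 + $65,700.00 + $8,155.40 = $105,135.40
Referral share: 39% of $105,135.40 = $41,002.81; lead counsel retains $105,135.40 − $41,002.81 = $64,132.59.

$41,002.81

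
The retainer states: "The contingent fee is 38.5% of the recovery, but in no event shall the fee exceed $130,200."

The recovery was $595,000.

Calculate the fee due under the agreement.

38.5% of $595,000 = $229,075.00
That exceeds the $130,200 cap, so the fee is capped at $130,200.

$130,200.00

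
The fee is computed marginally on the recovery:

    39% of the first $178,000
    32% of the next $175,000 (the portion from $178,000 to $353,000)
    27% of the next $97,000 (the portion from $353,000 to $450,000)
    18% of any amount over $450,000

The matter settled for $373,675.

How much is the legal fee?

First $178,000 at 39% = $69,420.00
Next $175,000 at 32% = $56,000.00
Remaining $20,675 at 27% = $5,582.25
Fee: $69,420.00 + $56,000.00 + $5,582.25 = $131,002.25

$131,002.25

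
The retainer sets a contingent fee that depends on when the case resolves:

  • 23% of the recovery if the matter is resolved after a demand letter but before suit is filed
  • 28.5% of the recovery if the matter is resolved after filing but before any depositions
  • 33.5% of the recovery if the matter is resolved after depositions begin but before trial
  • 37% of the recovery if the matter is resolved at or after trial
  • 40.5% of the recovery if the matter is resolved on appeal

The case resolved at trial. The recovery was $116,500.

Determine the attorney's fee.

$43,105.00

The matter resolved at trial, so the 37% rate applies.
$116,500 × 37% = $43,105.00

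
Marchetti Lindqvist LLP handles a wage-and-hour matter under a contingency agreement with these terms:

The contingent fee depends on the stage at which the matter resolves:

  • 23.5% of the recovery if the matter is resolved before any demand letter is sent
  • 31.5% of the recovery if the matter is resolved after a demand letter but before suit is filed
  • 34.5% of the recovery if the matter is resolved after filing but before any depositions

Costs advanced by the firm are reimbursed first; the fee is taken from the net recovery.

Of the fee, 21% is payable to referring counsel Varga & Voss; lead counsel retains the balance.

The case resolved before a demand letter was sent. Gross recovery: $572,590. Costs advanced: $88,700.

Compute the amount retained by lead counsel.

$89,834.18

Fee base (net of costs): $572,590 − $88,700 = $483,890
The matter resolved before a demand letter was sent, so the 23.5% rate applies.
$483,890 × 23.5% = $113,714.15
Referral share: 21% of $113,714.15 = $23,879.97; lead counsel retains $113,714.15 − $23,879.97 = $89,834.18.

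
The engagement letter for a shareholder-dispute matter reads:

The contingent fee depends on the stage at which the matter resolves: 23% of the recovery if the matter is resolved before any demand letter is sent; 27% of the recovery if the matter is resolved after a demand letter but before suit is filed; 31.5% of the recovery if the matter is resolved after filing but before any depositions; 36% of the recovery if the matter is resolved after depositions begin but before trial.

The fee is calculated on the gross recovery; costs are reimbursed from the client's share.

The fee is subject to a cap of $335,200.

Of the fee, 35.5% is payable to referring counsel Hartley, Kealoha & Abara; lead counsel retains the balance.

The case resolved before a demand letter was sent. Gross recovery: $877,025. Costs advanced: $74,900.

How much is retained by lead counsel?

$130,106.66

Fee base is the gross recovery, $877,025; costs are reimbursed separately.
The matter resolved before a demand letter was sent, so the 23% rate applies.
$877,025 × 23% = $201,715.75
$201,715.75 is under the $335,200 cap.
Referral share: 35.5% of $201,715.75 = $71,609.09; lead counsel retains $201,715.75 − $71,609.09 = $130,106.66.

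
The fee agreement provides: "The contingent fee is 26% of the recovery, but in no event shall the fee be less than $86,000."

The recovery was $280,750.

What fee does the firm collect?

26% of $280,750 = $72,995.00
That is below the $86,000 minimum, so the minimum applies.

$86,000.00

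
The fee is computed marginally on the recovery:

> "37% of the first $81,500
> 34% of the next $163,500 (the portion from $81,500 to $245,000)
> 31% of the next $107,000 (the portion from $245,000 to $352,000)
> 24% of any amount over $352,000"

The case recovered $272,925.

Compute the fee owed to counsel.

$94,401.75

First $81,500 at 37% = $30,155.00
Next $163,500 at 34% = $55,590.00
Remaining $27,925 at 31% = $8,656.75
Fee: $30,155.00 + $55,590.00 + $8,656.75 = $94,401.75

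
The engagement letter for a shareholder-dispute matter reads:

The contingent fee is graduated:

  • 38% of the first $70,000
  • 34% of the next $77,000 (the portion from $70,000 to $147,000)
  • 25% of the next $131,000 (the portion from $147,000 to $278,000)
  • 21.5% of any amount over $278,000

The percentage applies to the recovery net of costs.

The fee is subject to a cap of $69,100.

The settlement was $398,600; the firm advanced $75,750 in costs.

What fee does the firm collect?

Fee base (net of costs): $398,600 − $75,750 = $322,850
First $70,000 at 38% = $26,600.00
Next $77,000 at 34% = $26,180.00
Next $131,000 at 25% = $32,750.00
Remaining $44,850 at 21.5% = $9,642.75
Fee: $26,600.00 + $26,180.00 + $32,750.00 + $9,642.75 = $95,172.75
$95,172.75 exceeds the $69,100 cap, so the fee is capped at $69,100.00.

$69,100.00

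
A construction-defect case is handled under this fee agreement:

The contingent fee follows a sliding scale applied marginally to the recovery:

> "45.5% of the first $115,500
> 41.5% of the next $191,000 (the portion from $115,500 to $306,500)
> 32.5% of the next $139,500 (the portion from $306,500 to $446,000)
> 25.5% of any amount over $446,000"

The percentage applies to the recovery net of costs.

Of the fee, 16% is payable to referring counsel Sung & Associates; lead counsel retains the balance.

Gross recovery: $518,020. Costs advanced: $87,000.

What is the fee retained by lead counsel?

$144,720.66

Fee base (net of costs): $518,020 − $87,000 = $431,020
First $115,500 at 45.5% = $52,552.50
Next $191,000 at 41.5% = $79,265.00
Remaining $124,520 at 32.5% = $40,469.00
Fee: $52,552.50 + $79,265.00 + $40,469.00 = $172,286.50
Referral share: 16% of $172,286.50 = $27,565.84; lead counsel retains $172,286.50 − $27,565.84 = $144,720.66.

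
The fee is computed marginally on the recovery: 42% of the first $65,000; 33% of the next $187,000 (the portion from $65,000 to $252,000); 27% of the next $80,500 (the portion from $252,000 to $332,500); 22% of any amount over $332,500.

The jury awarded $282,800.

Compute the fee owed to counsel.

$97,326.00

First $65,000 at 42% = $27,300.00
Next $187,000 at 33% = $61,710.00
Remaining $30,800 at 27% = $8,316.00
Fee: $27,300.00 + $61,710.00 + $8,316.00 = $97,326.00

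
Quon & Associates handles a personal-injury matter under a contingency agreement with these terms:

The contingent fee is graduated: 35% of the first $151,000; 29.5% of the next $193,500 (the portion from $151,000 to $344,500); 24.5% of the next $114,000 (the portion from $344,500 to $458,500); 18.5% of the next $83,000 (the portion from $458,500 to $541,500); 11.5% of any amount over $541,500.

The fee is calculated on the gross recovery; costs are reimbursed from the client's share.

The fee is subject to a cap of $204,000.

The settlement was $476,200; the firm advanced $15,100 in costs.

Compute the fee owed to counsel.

$141,137.00

Fee base is the gross recovery, $476,200; costs are reimbursed separately.
First $151,000 at 35% = $52,850.00
Next $193,500 at 29.5% = $57,082.50
Next $114,000 at 24.5% = $27,930.00
Remaining $17,700 at 18.5% = $3,274.50
Fee: $52,850.00 + $57,082.50 + $27,930.00 + $3,274.50 = $141,137.00
$141,137.00 is under the $204,000 cap.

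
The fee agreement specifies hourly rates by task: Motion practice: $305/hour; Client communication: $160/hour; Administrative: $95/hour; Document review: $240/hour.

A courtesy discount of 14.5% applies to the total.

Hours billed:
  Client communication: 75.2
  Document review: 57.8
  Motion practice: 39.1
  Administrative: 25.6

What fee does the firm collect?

$34,423.58

Motion practice: 39.1 × $305 = $11,925.50
Client communication: 75.2 × $160 = $12,032.00
Administrative: 25.6 × $95 = $2,432.00
Document review: 57.8 × $240 = $13,872.00
Subtotal: $40,261.50
Less 14.5% discount: −$5,837.92
Total: $40,261.50 − $5,837.92 = $34,423.58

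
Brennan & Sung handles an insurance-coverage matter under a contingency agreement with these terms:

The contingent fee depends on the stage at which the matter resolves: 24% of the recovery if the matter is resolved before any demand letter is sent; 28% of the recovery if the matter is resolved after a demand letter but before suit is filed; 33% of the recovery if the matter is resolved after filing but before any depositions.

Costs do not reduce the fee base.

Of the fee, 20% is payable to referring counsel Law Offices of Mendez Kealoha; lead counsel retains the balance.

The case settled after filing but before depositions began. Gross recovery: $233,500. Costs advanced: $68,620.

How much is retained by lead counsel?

Fee base is the gross recovery, $233,500; costs are reimbursed separately.
The matter settled after filing but before depositions began, so the 33% rate applies.
$233,500 × 33% = $77,055.00
Referral share: 20% of $77,055.00 = $15,411.00; lead counsel retains $77,055.00 − $15,411.00 = $61,644.00.

$61,644.00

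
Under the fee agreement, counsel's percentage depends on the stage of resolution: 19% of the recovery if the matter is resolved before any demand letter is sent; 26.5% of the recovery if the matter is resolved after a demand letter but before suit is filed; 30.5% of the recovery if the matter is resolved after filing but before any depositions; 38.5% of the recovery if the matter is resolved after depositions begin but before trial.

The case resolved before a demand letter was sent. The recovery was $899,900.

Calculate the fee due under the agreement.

$170,981.00

The matter resolved before a demand letter was sent, so the 19% rate applies.
$899,900 × 19% = $170,981.00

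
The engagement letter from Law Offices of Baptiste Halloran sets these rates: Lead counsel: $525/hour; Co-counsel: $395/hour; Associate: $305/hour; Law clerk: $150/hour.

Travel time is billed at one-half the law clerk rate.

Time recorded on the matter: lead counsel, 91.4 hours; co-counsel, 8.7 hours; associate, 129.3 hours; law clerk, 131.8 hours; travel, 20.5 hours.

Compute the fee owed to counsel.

Lead counsel: 91.4 × $525 = $47,985.00
Co-counsel: 8.7 × $395 = $3,436.50
Associate: 129.3 × $305 = $39,436.50
Law clerk: 131.8 × $150 = $19,770.00
Subtotal: $47,985.00 + $3,436.50 + $39,436.50 + $19,770.00 = $110,628.00
Travel: 20.5 × ($150 ÷ 2) = 20.5 × $75.00 = $1,537.50
Total: $110,628.00 + $1,537.50 = $112,165.50

$112,165.50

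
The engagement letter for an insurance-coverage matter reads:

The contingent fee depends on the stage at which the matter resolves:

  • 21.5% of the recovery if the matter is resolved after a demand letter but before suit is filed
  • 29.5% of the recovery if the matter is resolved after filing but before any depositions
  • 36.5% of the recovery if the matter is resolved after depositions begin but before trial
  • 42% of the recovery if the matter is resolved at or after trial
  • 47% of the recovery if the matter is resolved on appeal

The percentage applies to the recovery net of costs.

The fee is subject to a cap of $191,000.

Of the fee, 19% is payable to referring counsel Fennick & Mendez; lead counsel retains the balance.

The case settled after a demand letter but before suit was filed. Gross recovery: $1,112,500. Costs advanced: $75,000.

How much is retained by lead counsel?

$154,710.00

Fee base (net of costs): $1,112,500 − $75,000 = $1,037,500
The matter settled after a demand letter but before suit was filed, so the 21.5% rate applies.
$1,037,500 × 21.5% = $223,062.50
$223,062.50 exceeds the $191,000 cap, so the fee is capped at $191,000.00.
Referral share: 19% of $191,000.00 = $36,290.00; lead counsel retains $191,000.00 − $36,290.00 = $154,710.00.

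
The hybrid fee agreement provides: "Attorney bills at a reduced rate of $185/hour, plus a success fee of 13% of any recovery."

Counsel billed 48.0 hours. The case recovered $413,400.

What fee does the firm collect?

Hourly: 48.0 × $185 = $8,880.00
Success fee: 13% of $413,400 = $53,742.00
Total: $8,880.00 + $53,742.00 = $62,622.00

$62,622.00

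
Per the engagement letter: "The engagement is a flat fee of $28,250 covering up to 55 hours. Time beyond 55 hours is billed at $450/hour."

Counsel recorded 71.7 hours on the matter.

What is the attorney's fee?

Flat fee: $28,250.00
Excess hours: 71.7 − 55 = 16.7
Overrun: 16.7 × $450 = $7,515.00
Total: $28,250.00 + $7,515.00 = $35,765.00

$35,765.00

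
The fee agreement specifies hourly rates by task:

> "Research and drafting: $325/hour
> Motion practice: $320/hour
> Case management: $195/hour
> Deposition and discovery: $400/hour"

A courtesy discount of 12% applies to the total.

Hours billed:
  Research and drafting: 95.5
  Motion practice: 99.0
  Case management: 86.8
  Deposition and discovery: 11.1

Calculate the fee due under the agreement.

Research and drafting: 95.5 × $325 = $31,037.50
Motion practice: 99.0 × $320 = $31,680.00
Case management: 86.8 × $195 = $16,926.00
Deposition and discovery: 11.1 × $400 = $4,440.00
Subtotal: $84,083.50
Less 12% discount: −$10,090.02
Total: $84,083.50 − $10,090.02 = $73,993.48

$73,993.48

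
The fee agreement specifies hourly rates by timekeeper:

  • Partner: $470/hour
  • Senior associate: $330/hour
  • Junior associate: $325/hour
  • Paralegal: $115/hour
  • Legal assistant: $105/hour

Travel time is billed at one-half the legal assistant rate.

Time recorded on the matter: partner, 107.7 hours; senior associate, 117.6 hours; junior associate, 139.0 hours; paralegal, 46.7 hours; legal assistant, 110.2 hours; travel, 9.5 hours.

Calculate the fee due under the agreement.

$152,042.25

Partner: 107.7 × $470 = $50,619.00
Senior associate: 117.6 × $330 = $38,808.00
Junior associate: 139.0 × $325 = $45,175.00
Paralegal: 46.7 × $115 = $5,370.50
Legal assistant: 110.2 × $105 = $11,571.00
Subtotal: $50,619.00 + $38,808.00 + $45,175.00 + $5,370.50 + $11,571.00 = $151,543.50
Travel: 9.5 × ($105 ÷ 2) = 9.5 × $52.50 = $498.75
Total: $151,543.50 + $498.75 = $152,042.25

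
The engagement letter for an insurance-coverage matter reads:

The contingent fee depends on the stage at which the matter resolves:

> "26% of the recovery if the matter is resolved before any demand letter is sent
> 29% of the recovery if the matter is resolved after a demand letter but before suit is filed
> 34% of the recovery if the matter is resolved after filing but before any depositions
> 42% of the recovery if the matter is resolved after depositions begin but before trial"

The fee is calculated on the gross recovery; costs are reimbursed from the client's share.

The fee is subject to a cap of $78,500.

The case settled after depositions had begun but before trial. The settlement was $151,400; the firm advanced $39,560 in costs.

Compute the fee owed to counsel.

Fee base is the gross recovery, $151,400; costs are reimbursed separately.
The matter settled after depositions had begun but before trial, so the 42% rate applies.
$151,400 × 42% = $63,588.00
$63,588.00 is under the $78,500 cap.

$63,588.00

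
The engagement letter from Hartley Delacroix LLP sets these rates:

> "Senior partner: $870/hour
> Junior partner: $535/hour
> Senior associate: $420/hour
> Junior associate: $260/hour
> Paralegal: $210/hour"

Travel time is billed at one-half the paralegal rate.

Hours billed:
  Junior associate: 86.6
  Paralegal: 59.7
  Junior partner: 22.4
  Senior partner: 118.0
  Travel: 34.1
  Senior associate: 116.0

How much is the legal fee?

$201,997.50

Senior partner: 118.0 × $870 = $102,660.00
Junior partner: 22.4 × $535 = $11,984.00
Senior associate: 116.0 × $420 = $48,720.00
Junior associate: 86.6 × $260 = $22,516.00
Paralegal: 59.7 × $210 = $12,537.00
Subtotal: $102,660.00 + $11,984.00 + $48,720.00 + $22,516.00 + $12,537.00 = $198,417.00
Travel: 34.1 × ($210 ÷ 2) = 34.1 × $105.00 = $3,580.50
Total: $198,417.00 + $3,580.50 = $201,997.50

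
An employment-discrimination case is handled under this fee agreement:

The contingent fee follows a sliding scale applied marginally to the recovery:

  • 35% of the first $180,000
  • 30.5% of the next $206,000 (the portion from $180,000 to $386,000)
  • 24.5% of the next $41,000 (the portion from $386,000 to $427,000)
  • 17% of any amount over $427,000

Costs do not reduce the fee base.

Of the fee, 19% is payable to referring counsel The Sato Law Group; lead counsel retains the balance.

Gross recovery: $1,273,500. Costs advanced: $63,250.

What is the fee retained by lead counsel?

$226,621.80

Fee base is the gross recovery, $1,273,500; costs are reimbursed separately.
First $180,000 at 35% = $63,000.00
Next $206,000 at 30.5% = $62,830.00
Next $41,000 at 24.5% = $10,045.00
Remaining $846,500 at 17% = $143,905.00
Fee: $63,000.00 + $62,830.00 + $10,045.00 + $143,905.00 = $279,780.00
Referral share: 19% of $279,780.00 = $53,158.20; lead counsel retains $279,780.00 − $53,158.20 = $226,621.80.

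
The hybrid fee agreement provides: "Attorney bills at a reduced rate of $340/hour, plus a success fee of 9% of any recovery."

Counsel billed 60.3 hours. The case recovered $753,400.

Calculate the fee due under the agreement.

$88,308.00

Hourly: 60.3 × $340 = $20,502.00
Success fee: 9% of $753,400 = $67,806.00
Total: $20,502.00 + $67,806.00 = $88,308.00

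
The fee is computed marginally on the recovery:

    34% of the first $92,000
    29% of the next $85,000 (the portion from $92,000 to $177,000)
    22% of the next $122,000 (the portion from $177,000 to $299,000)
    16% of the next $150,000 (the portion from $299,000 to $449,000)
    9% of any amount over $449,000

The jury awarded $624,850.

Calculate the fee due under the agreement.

$122,596.50

First $92,000 at 34% = $31,280.00
Next $85,000 at 29% = $24,650.00
Next $122,000 at 22% = $26,840.00
Next $150,000 at 16% = $24,000.00
Remaining $175,850 at 9% = $15,826.50
Fee: $31,280.00 + $24,650.00 + $26,840.00 + $24,000.00 + $15,826.50 = $122,596.50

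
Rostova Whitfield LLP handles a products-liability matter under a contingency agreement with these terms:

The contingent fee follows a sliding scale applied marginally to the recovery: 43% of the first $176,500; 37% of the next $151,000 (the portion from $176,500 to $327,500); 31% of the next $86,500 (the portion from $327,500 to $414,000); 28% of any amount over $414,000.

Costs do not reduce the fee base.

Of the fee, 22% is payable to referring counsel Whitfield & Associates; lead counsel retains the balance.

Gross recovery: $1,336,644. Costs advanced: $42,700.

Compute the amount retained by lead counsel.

$325,197.85

Fee base is the gross recovery, $1,336,644; costs are reimbursed separately.
First $176,500 at 43% = $75,895.00
Next $151,000 at 37% = $55,870.00
Next $86,500 at 31% = $26,815.00
Remaining $922,644 at 28% = $258,340.32
Fee: $75,895.00 + $55,870.00 + $26,815.00 + $258,340.32 = $416,920.32
Referral share: 22% of $416,920.32 = $91,722.47; lead counsel retains $416,920.32 − $91,722.47 = $325,197.85.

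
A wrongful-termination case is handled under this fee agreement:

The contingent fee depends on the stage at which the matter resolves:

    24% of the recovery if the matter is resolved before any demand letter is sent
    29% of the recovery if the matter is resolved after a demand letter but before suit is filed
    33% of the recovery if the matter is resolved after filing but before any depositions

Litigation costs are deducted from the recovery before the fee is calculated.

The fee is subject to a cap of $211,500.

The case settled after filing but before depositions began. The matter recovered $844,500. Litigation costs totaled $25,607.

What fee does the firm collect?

$211,500.00

Fee base (net of costs): $844,500 − $25,607 = $818,893
The matter settled after filing but before depositions began, so the 33% rate applies.
$818,893 × 33% = $270,234.69
$270,234.69 exceeds the $211,500 cap, so the fee is capped at $211,500.00.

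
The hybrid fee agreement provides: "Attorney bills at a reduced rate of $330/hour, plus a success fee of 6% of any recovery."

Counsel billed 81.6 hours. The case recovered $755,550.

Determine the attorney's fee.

$72,261.00

Hourly: 81.6 × $330 = $26,928.00
Success fee: 6% of $755,550 = $45,333.00
Total: $26,928.00 + $45,333.00 = $72,261.00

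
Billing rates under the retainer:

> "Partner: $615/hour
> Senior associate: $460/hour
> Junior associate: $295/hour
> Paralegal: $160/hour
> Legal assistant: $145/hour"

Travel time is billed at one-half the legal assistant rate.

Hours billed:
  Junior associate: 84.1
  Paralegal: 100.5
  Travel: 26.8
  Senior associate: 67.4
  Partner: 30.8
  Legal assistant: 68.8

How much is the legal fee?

Partner: 30.8 × $615 = $18,942.00
Senior associate: 67.4 × $460 = $31,004.00
Junior associate: 84.1 × $295 = $24,809.50
Paralegal: 100.5 × $160 = $16,080.00
Legal assistant: 68.8 × $145 = $9,976.00
Subtotal: $18,942.00 + $31,004.00 + $24,809.50 + $16,080.00 + $9,976.00 = $100,811.50
Travel: 26.8 × ($145 ÷ 2) = 26.8 × $72.50 = $1,943.00
Total: $100,811.50 + $1,943.00 = $102,754.50

$102,754.50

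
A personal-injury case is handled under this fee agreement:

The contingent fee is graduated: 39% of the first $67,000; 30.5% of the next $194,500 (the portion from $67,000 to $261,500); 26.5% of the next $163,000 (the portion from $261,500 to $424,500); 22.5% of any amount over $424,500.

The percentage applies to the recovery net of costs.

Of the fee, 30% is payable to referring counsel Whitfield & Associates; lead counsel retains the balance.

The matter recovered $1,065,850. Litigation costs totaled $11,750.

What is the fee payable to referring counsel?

$81,092.25

Fee base (net of costs): $1,065,850 − $11,750 = $1,054,100
First $67,000 at 39% = $26,130.00
Next $194,500 at 30.5% = $59,322.50
Next $163,000 at 26.5% = $43,195.00
Remaining $629,600 at 22.5% = $141,660.00
Fee: $26,130.00 + $59,322.50 + $43,195.00 + $141,660.00 = $270,307.50
Referral share: 30% of $270,307.50 = $81,092.25; lead counsel retains $270,307.50 − $81,092.25 = $189,215.25.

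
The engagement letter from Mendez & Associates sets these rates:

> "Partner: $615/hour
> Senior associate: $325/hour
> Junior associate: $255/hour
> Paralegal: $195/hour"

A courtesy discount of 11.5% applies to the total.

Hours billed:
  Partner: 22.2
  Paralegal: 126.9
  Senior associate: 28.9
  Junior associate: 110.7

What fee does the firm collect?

Partner: 22.2 × $615 = $13,653.00
Senior associate: 28.9 × $325 = $9,392.50
Junior associate: 110.7 × $255 = $28,228.50
Paralegal: 126.9 × $195 = $24,745.50
Subtotal: $76,019.50
Less 11.5% discount: −$8,742.24
Total: $76,019.50 − $8,742.24 = $67,277.26

$67,277.26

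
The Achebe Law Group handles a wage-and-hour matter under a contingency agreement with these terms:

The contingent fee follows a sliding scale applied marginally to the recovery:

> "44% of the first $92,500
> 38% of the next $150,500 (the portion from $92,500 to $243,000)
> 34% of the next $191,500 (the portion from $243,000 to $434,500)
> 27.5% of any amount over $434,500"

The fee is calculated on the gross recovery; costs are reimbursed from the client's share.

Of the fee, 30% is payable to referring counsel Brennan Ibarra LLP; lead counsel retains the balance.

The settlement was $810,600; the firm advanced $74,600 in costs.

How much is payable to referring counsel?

$79,928.25

Fee base is the gross recovery, $810,600; costs are reimbursed separately.
First $92,500 at 44% = $40,700.00
Next $150,500 at 38% = $57,190.00
Next $191,500 at 34% = $65,110.00
Remaining $376,100 at 27.5% = $103,427.50
Fee: $40,700.00 + $57,190.00 + $65,110.00 + $103,427.50 = $266,427.50
Referral share: 30% of $266,427.50 = $79,928.25; lead counsel retains $266,427.50 − $79,928.25 = $186,499.25.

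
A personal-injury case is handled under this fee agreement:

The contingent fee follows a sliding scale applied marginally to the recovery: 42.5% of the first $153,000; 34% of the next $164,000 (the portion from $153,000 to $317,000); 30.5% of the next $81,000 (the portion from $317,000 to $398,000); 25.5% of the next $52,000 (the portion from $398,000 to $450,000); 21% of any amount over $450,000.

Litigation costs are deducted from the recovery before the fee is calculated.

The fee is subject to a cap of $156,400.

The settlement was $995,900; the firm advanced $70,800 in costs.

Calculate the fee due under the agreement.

Fee base (net of costs): $995,900 − $70,800 = $925,100
First $153,000 at 42.5% = $65,025.00
Next $164,000 at 34% = $55,760.00
Next $81,000 at 30.5% = $24,705.00
Next $52,000 at 25.5% = $13,260.00
Remaining $475,100 at 21% = $99,771.00
Fee: $65,025.00 + $55,760.00 + $24,705.00 + $13,260.00 + $99,771.00 = $258,521.00
$258,521.00 exceeds the $156,400 cap, so the fee is capped at $156,400.00.

$156,400.00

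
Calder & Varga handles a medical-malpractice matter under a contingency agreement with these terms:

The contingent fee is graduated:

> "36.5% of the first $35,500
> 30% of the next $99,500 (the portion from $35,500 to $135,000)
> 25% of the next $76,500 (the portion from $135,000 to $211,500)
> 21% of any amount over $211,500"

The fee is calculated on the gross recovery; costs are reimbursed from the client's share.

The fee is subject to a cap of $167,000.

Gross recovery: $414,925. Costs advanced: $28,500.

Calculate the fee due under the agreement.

Fee base is the gross recovery, $414,925; costs are reimbursed separately.
First $35,500 at 36.5% = $12,957.50
Next $99,500 at 30% = $29,850.00
Next $76,500 at 25% = $19,125.00
Remaining $203,425 at 21% = $42,719.25
Fee: $12,957.50 + $29,850.00 + $19,125.00 + $42,719.25 = $104,651.75
$104,651.75 is under the $167,000 cap.

$104,651.75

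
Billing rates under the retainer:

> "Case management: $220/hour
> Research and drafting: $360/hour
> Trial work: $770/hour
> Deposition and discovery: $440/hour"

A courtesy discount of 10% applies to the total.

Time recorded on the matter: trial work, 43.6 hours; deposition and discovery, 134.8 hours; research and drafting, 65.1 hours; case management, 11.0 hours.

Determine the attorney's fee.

Case management: 11.0 × $220 = $2,420.00
Research and drafting: 65.1 × $360 = $23,436.00
Trial work: 43.6 × $770 = $33,572.00
Deposition and discovery: 134.8 × $440 = $59,312.00
Subtotal: $118,740.00
Less 10% discount: −$11,874.00
Total: $118,740.00 − $11,874.00 = $106,866.00

$106,866.00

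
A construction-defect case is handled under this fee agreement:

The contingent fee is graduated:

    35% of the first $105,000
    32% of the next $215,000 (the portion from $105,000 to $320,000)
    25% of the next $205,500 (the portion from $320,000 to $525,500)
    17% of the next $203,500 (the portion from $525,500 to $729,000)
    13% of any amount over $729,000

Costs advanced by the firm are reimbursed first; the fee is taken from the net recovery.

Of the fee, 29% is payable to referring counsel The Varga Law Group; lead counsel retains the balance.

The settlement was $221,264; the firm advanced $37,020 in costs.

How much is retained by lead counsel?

$44,096.74

Fee base (net of costs): $221,264 − $37,020 = $184,244
First $105,000 at 35% = $36,750.00
Remaining $79,244 at 32% = $25,358.08
Fee: $36,750.00 + $25,358.08 = $62,108.08
Referral share: 29% of $62,108.08 = $18,011.34; lead counsel retains $62,108.08 − $18,011.34 = $44,096.74.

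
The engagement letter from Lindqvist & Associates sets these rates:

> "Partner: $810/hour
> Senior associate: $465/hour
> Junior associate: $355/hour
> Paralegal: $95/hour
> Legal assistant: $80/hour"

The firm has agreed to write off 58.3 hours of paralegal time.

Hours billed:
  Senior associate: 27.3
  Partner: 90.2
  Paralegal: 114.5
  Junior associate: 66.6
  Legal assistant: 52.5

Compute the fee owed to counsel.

Partner: 90.2 × $810 = $73,062.00
Senior associate: 27.3 × $465 = $12,694.50
Junior associate: 66.6 × $355 = $23,643.00
Paralegal: 114.5 × $95 = $10,877.50
Legal assistant: 52.5 × $80 = $4,200.00
Subtotal: $124,477.00
Write-off: 58.3 × $95 = $5,538.50
Total: $124,477.00 − $5,538.50 = $118,938.50

$118,938.50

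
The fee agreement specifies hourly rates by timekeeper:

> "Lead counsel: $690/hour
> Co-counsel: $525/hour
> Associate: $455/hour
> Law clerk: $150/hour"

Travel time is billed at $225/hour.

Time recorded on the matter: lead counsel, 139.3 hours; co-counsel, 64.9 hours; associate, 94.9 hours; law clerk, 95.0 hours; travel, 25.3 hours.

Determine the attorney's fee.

$193,311.50

Lead counsel: 139.3 × $690 = $96,117.00
Co-counsel: 64.9 × $525 = $34,072.50
Associate: 94.9 × $455 = $43,179.50
Law clerk: 95.0 × $150 = $14,250.00
Subtotal: $96,117.00 + $34,072.50 + $43,179.50 + $14,250.00 = $187,619.00
Travel: 25.3 × $225 = $5,692.50
Total: $187,619.00 + $5,692.50 = $193,311.50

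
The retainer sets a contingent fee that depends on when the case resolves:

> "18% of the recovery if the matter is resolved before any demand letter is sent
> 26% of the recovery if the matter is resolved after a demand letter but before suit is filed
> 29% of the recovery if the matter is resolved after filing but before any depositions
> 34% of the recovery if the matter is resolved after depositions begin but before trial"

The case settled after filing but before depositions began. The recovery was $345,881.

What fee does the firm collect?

$100,305.49

The matter settled after filing but before depositions began, so the 29% rate applies.
$345,881 × 29% = $100,305.49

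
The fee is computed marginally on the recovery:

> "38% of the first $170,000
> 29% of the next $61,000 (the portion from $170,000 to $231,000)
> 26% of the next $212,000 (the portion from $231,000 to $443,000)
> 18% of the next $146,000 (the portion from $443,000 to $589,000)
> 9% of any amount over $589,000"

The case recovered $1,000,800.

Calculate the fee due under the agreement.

$200,752.00

First $170,000 at 38% = $64,600.00
Next $61,000 at 29% = $17,690.00
Next $212,000 at 26% = $55,120.00
Next $146,000 at 18% = $26,280.00
Remaining $411,800 at 9% = $37,062.00
Fee: $64,600.00 + $17,690.00 + $55,120.00 + $26,280.00 + $37,062.00 = $200,752.00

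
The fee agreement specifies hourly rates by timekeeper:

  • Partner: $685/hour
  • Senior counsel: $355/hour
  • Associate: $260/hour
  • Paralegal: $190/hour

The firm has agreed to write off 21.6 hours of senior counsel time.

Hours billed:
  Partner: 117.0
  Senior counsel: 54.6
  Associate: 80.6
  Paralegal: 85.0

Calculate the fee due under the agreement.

$128,966.00

Partner: 117.0 × $685 = $80,145.00
Senior counsel: 54.6 × $355 = $19,383.00
Associate: 80.6 × $260 = $20,956.00
Paralegal: 85.0 × $190 = $16,150.00
Subtotal: $136,634.00
Write-off: 21.6 × $355 = $7,668.00
Total: $136,634.00 − $7,668.00 = $128,966.00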